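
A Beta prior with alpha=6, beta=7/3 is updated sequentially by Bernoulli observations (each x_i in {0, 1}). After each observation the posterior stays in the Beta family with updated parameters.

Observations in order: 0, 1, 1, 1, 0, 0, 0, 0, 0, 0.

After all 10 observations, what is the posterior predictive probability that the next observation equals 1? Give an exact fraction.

27/55

obs 1: x=0 → posterior Beta(6, 10/3)
obs 2: x=1 → posterior Beta(7, 10/3)
obs 3: x=1 → posterior Beta(8, 10/3)
obs 4: x=1 → posterior Beta(9, 10/3)
obs 5: x=0 → posterior Beta(9, 13/3)
obs 6: x=0 → posterior Beta(9, 16/3)
obs 7: x=0 → posterior Beta(9, 19/3)
obs 8: x=0 → posterior Beta(9, 22/3)
obs 9: x=0 → posterior Beta(9, 25/3)
obs 10: x=0 → posterior Beta(9, 28/3)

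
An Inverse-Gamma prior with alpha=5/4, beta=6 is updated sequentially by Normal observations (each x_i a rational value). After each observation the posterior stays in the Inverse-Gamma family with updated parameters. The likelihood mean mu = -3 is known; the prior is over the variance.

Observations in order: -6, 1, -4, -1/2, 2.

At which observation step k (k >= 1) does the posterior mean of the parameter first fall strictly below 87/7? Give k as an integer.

obs 1: x=-6 → posterior Inverse-Gamma(7/4, 21/2)
obs 2: x=1 → posterior Inverse-Gamma(9/4, 37/2)
obs 3: x=-4 → posterior Inverse-Gamma(11/4, 19)
obs 4: x=-1/2 → posterior Inverse-Gamma(13/4, 177/8)
obs 5: x=2 → posterior Inverse-Gamma(15/4, 277/8)

k = 3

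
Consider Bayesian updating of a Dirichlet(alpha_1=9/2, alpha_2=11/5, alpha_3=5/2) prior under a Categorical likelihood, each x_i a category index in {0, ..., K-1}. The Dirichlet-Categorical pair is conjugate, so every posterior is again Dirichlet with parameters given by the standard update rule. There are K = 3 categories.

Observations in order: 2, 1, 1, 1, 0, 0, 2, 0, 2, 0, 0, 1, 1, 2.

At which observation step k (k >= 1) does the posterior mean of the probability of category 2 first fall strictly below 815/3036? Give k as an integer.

k = 4

obs 1: x=2 → posterior Dirichlet(9/2, 11/5, 7/2)
obs 2: x=1 → posterior Dirichlet(9/2, 16/5, 7/2)
obs 3: x=1 → posterior Dirichlet(9/2, 21/5, 7/2)
obs 4: x=1 → posterior Dirichlet(9/2, 26/5, 7/2)
obs 5: x=0 → posterior Dirichlet(11/2, 26/5, 7/2)
obs 6: x=0 → posterior Dirichlet(13/2, 26/5, 7/2)
obs 7: x=2 → posterior Dirichlet(13/2, 26/5, 9/2)
obs 8: x=0 → posterior Dirichlet(15/2, 26/5, 9/2)
obs 9: x=2 → posterior Dirichlet(15/2, 26/5, 11/2)
obs 10: x=0 → posterior Dirichlet(17/2, 26/5, 11/2)
obs 11: x=0 → posterior Dirichlet(19/2, 26/5, 11/2)
obs 12: x=1 → posterior Dirichlet(19/2, 31/5, 11/2)
obs 13: x=1 → posterior Dirichlet(19/2, 36/5, 11/2)
obs 14: x=2 → posterior Dirichlet(19/2, 36/5, 13/2)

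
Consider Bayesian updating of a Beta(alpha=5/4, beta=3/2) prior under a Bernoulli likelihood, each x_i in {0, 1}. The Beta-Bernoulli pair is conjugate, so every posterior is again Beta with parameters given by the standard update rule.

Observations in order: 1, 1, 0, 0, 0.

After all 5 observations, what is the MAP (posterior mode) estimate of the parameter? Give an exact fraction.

9/23

obs 1: x=1 → posterior Beta(9/4, 3/2)
obs 2: x=1 → posterior Beta(13/4, 3/2)
obs 3: x=0 → posterior Beta(13/4, 5/2)
obs 4: x=0 → posterior Beta(13/4, 7/2)
obs 5: x=0 → posterior Beta(13/4, 9/2)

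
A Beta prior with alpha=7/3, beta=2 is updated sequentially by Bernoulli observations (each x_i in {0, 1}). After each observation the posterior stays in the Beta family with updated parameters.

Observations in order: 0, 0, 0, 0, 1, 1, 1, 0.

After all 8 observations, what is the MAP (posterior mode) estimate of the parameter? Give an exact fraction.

13/31

obs 1: x=0 → posterior Beta(7/3, 3)
obs 2: x=0 → posterior Beta(7/3, 4)
obs 3: x=0 → posterior Beta(7/3, 5)
obs 4: x=0 → posterior Beta(7/3, 6)
obs 5: x=1 → posterior Beta(10/3, 6)
obs 6: x=1 → posterior Beta(13/3, 6)
obs 7: x=1 → posterior Beta(16/3, 6)
obs 8: x=0 → posterior Beta(16/3, 7)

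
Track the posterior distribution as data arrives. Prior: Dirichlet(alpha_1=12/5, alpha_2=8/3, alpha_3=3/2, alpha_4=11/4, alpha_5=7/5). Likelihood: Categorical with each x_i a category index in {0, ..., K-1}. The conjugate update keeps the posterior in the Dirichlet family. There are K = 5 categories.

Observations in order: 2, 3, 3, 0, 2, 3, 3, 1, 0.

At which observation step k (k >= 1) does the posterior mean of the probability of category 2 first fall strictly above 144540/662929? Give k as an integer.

k = 5

obs 1: x=2 → posterior Dirichlet(12/5, 8/3, 5/2, 11/4, 7/5)
obs 2: x=3 → posterior Dirichlet(12/5, 8/3, 5/2, 15/4, 7/5)
obs 3: x=3 → posterior Dirichlet(12/5, 8/3, 5/2, 19/4, 7/5)
obs 4: x=0 → posterior Dirichlet(17/5, 8/3, 5/2, 19/4, 7/5)
obs 5: x=2 → posterior Dirichlet(17/5, 8/3, 7/2, 19/4, 7/5)
obs 6: x=3 → posterior Dirichlet(17/5, 8/3, 7/2, 23/4, 7/5)
obs 7: x=3 → posterior Dirichlet(17/5, 8/3, 7/2, 27/4, 7/5)
obs 8: x=1 → posterior Dirichlet(17/5, 11/3, 7/2, 27/4, 7/5)
obs 9: x=0 → posterior Dirichlet(22/5, 11/3, 7/2, 27/4, 7/5)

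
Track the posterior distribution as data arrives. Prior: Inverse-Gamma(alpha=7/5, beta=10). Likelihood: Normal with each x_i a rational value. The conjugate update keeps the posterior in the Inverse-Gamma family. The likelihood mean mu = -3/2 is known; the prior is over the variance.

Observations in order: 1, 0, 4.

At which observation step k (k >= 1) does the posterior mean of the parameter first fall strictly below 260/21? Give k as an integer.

obs 1: x=1 → posterior Inverse-Gamma(19/10, 105/8)
obs 2: x=0 → posterior Inverse-Gamma(12/5, 57/4)
obs 3: x=4 → posterior Inverse-Gamma(29/10, 235/8)

k = 2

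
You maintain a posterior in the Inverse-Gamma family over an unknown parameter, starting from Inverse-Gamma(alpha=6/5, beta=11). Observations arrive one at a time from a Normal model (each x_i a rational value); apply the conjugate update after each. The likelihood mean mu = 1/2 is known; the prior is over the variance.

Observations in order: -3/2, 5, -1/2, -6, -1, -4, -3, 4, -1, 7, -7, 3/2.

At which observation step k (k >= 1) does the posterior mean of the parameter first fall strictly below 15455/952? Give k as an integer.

k = 3

obs 1: x=-3/2 → posterior Inverse-Gamma(17/10, 13)
obs 2: x=5 → posterior Inverse-Gamma(11/5, 185/8)
obs 3: x=-1/2 → posterior Inverse-Gamma(27/10, 189/8)
obs 4: x=-6 → posterior Inverse-Gamma(16/5, 179/4)
obs 5: x=-1 → posterior Inverse-Gamma(37/10, 367/8)
obs 6: x=-4 → posterior Inverse-Gamma(21/5, 56)
obs 7: x=-3 → posterior Inverse-Gamma(47/10, 497/8)
obs 8: x=4 → posterior Inverse-Gamma(26/5, 273/4)
obs 9: x=-1 → posterior Inverse-Gamma(57/10, 555/8)
obs 10: x=7 → posterior Inverse-Gamma(31/5, 181/2)
obs 11: x=-7 → posterior Inverse-Gamma(67/10, 949/8)
obs 12: x=3/2 → posterior Inverse-Gamma(36/5, 953/8)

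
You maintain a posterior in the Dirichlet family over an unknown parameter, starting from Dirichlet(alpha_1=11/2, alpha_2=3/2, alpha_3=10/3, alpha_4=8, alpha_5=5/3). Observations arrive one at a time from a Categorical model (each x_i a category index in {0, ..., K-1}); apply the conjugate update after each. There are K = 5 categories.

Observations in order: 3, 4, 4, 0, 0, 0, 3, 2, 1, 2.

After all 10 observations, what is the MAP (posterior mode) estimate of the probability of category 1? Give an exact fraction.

obs 1: x=3 → posterior Dirichlet(11/2, 3/2, 10/3, 9, 5/3)
obs 2: x=4 → posterior Dirichlet(11/2, 3/2, 10/3, 9, 8/3)
obs 3: x=4 → posterior Dirichlet(11/2, 3/2, 10/3, 9, 11/3)
obs 4: x=0 → posterior Dirichlet(13/2, 3/2, 10/3, 9, 11/3)
obs 5: x=0 → posterior Dirichlet(15/2, 3/2, 10/3, 9, 11/3)
obs 6: x=0 → posterior Dirichlet(17/2, 3/2, 10/3, 9, 11/3)
obs 7: x=3 → posterior Dirichlet(17/2, 3/2, 10/3, 10, 11/3)
obs 8: x=2 → posterior Dirichlet(17/2, 3/2, 13/3, 10, 11/3)
obs 9: x=1 → posterior Dirichlet(17/2, 5/2, 13/3, 10, 11/3)
obs 10: x=2 → posterior Dirichlet(17/2, 5/2, 16/3, 10, 11/3)

3/50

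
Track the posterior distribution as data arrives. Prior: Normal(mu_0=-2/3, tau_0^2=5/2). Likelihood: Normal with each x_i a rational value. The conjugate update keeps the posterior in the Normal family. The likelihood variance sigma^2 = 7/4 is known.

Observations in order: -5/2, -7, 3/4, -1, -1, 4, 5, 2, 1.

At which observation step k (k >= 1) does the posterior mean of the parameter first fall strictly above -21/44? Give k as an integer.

obs 1: x=-5/2 → posterior Normal(-89/51, 35/34)
obs 2: x=-7 → posterior Normal(-299/81, 35/54)
obs 3: x=3/4 → posterior Normal(-553/222, 35/74)
obs 4: x=-1 → posterior Normal(-613/282, 35/94)
obs 5: x=-1 → posterior Normal(-673/342, 35/114)
obs 6: x=4 → posterior Normal(-433/402, 35/134)
obs 7: x=5 → posterior Normal(-19/66, 5/22)
obs 8: x=2 → posterior Normal(-13/522, 35/174)
obs 9: x=1 → posterior Normal(47/582, 35/194)

k = 7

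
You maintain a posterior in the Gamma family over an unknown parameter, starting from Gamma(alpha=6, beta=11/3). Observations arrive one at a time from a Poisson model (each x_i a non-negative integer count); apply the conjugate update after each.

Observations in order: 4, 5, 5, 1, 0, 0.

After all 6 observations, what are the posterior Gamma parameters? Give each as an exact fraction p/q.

alpha=21, beta=29/3

obs 1: x=4 → posterior Gamma(10, 14/3)
obs 2: x=5 → posterior Gamma(15, 17/3)
obs 3: x=5 → posterior Gamma(20, 20/3)
obs 4: x=1 → posterior Gamma(21, 23/3)
obs 5: x=0 → posterior Gamma(21, 26/3)
obs 6: x=0 → posterior Gamma(21, 29/3)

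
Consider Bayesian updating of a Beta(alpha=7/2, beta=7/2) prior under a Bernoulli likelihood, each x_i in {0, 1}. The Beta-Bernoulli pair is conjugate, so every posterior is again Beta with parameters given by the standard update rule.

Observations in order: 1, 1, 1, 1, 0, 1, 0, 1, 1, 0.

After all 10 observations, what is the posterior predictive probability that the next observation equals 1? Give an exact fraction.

21/34

obs 1: x=1 → posterior Beta(9/2, 7/2)
obs 2: x=1 → posterior Beta(11/2, 7/2)
obs 3: x=1 → posterior Beta(13/2, 7/2)
obs 4: x=1 → posterior Beta(15/2, 7/2)
obs 5: x=0 → posterior Beta(15/2, 9/2)
obs 6: x=1 → posterior Beta(17/2, 9/2)
obs 7: x=0 → posterior Beta(17/2, 11/2)
obs 8: x=1 → posterior Beta(19/2, 11/2)
obs 9: x=1 → posterior Beta(21/2, 11/2)
obs 10: x=0 → posterior Beta(21/2, 13/2)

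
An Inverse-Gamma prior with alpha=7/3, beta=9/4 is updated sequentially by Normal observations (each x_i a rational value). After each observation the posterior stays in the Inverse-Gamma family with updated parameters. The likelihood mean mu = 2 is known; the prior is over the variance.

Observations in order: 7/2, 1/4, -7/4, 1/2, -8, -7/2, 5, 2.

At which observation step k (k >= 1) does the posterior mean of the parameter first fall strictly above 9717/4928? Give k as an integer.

obs 1: x=7/2 → posterior Inverse-Gamma(17/6, 27/8)
obs 2: x=1/4 → posterior Inverse-Gamma(10/3, 157/32)
obs 3: x=-7/4 → posterior Inverse-Gamma(23/6, 191/16)
obs 4: x=1/2 → posterior Inverse-Gamma(13/3, 209/16)
obs 5: x=-8 → posterior Inverse-Gamma(29/6, 1009/16)
obs 6: x=-7/2 → posterior Inverse-Gamma(16/3, 1251/16)
obs 7: x=5 → posterior Inverse-Gamma(35/6, 1323/16)
obs 8: x=2 → posterior Inverse-Gamma(19/3, 1323/16)

k = 2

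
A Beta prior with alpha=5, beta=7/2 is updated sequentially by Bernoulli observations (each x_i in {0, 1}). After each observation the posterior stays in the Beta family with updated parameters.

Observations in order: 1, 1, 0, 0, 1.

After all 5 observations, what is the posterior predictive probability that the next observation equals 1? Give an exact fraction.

16/27

obs 1: x=1 → posterior Beta(6, 7/2)
obs 2: x=1 → posterior Beta(7, 7/2)
obs 3: x=0 → posterior Beta(7, 9/2)
obs 4: x=0 → posterior Beta(7, 11/2)
obs 5: x=1 → posterior Beta(8, 11/2)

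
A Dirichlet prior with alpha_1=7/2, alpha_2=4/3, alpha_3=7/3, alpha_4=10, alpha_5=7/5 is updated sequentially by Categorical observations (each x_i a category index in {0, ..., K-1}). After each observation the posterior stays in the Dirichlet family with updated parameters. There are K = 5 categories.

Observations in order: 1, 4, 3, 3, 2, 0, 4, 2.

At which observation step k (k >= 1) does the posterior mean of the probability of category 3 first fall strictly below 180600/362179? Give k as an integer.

k = 2

obs 1: x=1 → posterior Dirichlet(7/2, 7/3, 7/3, 10, 7/5)
obs 2: x=4 → posterior Dirichlet(7/2, 7/3, 7/3, 10, 12/5)
obs 3: x=3 → posterior Dirichlet(7/2, 7/3, 7/3, 11, 12/5)
obs 4: x=3 → posterior Dirichlet(7/2, 7/3, 7/3, 12, 12/5)
obs 5: x=2 → posterior Dirichlet(7/2, 7/3, 10/3, 12, 12/5)
obs 6: x=0 → posterior Dirichlet(9/2, 7/3, 10/3, 12, 12/5)
obs 7: x=4 → posterior Dirichlet(9/2, 7/3, 10/3, 12, 17/5)
obs 8: x=2 → posterior Dirichlet(9/2, 7/3, 13/3, 12, 17/5)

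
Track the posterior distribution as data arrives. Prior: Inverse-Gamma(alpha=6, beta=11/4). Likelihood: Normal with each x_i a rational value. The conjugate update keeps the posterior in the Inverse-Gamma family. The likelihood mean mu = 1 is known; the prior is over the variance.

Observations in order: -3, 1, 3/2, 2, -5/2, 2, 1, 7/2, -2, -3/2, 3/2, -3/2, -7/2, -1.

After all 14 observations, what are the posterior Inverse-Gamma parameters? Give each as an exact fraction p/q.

obs 1: x=-3 → posterior Inverse-Gamma(13/2, 43/4)
obs 2: x=1 → posterior Inverse-Gamma(7, 43/4)
obs 3: x=3/2 → posterior Inverse-Gamma(15/2, 87/8)
obs 4: x=2 → posterior Inverse-Gamma(8, 91/8)
obs 5: x=-5/2 → posterior Inverse-Gamma(17/2, 35/2)
obs 6: x=2 → posterior Inverse-Gamma(9, 18)
obs 7: x=1 → posterior Inverse-Gamma(19/2, 18)
obs 8: x=7/2 → posterior Inverse-Gamma(10, 169/8)
obs 9: x=-2 → posterior Inverse-Gamma(21/2, 205/8)
obs 10: x=-3/2 → posterior Inverse-Gamma(11, 115/4)
obs 11: x=3/2 → posterior Inverse-Gamma(23/2, 231/8)
obs 12: x=-3/2 → posterior Inverse-Gamma(12, 32)
obs 13: x=-7/2 → posterior Inverse-Gamma(25/2, 337/8)
obs 14: x=-1 → posterior Inverse-Gamma(13, 353/8)

alpha=13, beta=353/8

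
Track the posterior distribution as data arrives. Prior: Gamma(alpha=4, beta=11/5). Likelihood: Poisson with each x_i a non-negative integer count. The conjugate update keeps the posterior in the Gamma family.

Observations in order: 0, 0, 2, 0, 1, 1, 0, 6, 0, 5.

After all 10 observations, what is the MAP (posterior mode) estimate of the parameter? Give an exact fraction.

obs 1: x=0 → posterior Gamma(4, 16/5)
obs 2: x=0 → posterior Gamma(4, 21/5)
obs 3: x=2 → posterior Gamma(6, 26/5)
obs 4: x=0 → posterior Gamma(6, 31/5)
obs 5: x=1 → posterior Gamma(7, 36/5)
obs 6: x=1 → posterior Gamma(8, 41/5)
obs 7: x=0 → posterior Gamma(8, 46/5)
obs 8: x=6 → posterior Gamma(14, 51/5)
obs 9: x=0 → posterior Gamma(14, 56/5)
obs 10: x=5 → posterior Gamma(19, 61/5)

90/61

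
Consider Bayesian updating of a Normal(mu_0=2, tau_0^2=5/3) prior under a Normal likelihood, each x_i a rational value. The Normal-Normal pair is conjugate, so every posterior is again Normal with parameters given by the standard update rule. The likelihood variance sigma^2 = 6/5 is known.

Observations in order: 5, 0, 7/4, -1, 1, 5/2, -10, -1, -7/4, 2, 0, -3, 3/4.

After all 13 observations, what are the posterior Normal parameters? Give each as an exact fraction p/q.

mu_0=-33/196, tau_0^2=30/343

obs 1: x=5 → posterior Normal(161/43, 30/43)
obs 2: x=0 → posterior Normal(161/68, 15/34)
obs 3: x=7/4 → posterior Normal(273/124, 10/31)
obs 4: x=-1 → posterior Normal(719/472, 15/59)
obs 5: x=1 → posterior Normal(63/44, 30/143)
obs 6: x=5/2 → posterior Normal(1069/672, 5/28)
obs 7: x=-10 → posterior Normal(69/772, 30/193)
obs 8: x=-1 → posterior Normal(-31/872, 15/109)
obs 9: x=-7/4 → posterior Normal(-103/486, 10/81)
obs 10: x=2 → posterior Normal(-3/536, 15/134)
obs 11: x=0 → posterior Normal(-3/586, 30/293)
obs 12: x=-3 → posterior Normal(-51/212, 5/53)
obs 13: x=3/4 → posterior Normal(-33/196, 30/343)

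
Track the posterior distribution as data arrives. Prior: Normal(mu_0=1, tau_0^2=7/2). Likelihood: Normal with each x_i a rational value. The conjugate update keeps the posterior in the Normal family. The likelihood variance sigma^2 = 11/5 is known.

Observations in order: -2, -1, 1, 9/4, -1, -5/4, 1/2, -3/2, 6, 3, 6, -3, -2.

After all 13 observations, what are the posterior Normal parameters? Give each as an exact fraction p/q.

obs 1: x=-2 → posterior Normal(-16/19, 77/57)
obs 2: x=-1 → posterior Normal(-83/92, 77/92)
obs 3: x=1 → posterior Normal(-48/127, 77/127)
obs 4: x=9/4 → posterior Normal(41/216, 77/162)
obs 5: x=-1 → posterior Normal(-17/788, 77/197)
obs 6: x=-5/4 → posterior Normal(-6/29, 77/232)
obs 7: x=1/2 → posterior Normal(-61/534, 77/267)
obs 8: x=-3/2 → posterior Normal(-83/302, 77/302)
obs 9: x=6 → posterior Normal(127/337, 77/337)
obs 10: x=3 → posterior Normal(58/93, 77/372)
obs 11: x=6 → posterior Normal(442/407, 7/37)
obs 12: x=-3 → posterior Normal(337/442, 77/442)
obs 13: x=-2 → posterior Normal(89/159, 77/477)

mu_0=89/159, tau_0^2=77/477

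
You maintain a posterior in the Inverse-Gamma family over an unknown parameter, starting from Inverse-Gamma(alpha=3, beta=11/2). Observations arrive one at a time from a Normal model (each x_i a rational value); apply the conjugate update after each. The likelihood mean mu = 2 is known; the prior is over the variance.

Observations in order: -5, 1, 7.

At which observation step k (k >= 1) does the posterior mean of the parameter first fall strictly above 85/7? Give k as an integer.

obs 1: x=-5 → posterior Inverse-Gamma(7/2, 30)
obs 2: x=1 → posterior Inverse-Gamma(4, 61/2)
obs 3: x=7 → posterior Inverse-Gamma(9/2, 43)

k = 3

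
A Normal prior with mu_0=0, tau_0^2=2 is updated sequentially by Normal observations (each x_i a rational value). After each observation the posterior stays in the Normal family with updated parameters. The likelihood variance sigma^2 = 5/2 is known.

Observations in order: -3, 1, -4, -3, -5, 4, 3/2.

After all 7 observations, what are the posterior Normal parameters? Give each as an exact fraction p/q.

mu_0=-34/33, tau_0^2=10/33

obs 1: x=-3 → posterior Normal(-4/3, 10/9)
obs 2: x=1 → posterior Normal(-8/13, 10/13)
obs 3: x=-4 → posterior Normal(-24/17, 10/17)
obs 4: x=-3 → posterior Normal(-12/7, 10/21)
obs 5: x=-5 → posterior Normal(-56/25, 2/5)
obs 6: x=4 → posterior Normal(-40/29, 10/29)
obs 7: x=3/2 → posterior Normal(-34/33, 10/33)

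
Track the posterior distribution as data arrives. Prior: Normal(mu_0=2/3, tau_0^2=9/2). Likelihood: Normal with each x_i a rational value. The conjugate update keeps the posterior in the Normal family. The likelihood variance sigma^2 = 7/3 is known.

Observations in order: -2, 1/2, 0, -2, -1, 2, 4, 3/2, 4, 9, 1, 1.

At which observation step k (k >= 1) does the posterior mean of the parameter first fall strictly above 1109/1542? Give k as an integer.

k = 9

obs 1: x=-2 → posterior Normal(-134/123, 63/41)
obs 2: x=1/2 → posterior Normal(-11/24, 63/68)
obs 3: x=0 → posterior Normal(-187/570, 63/95)
obs 4: x=-2 → posterior Normal(-511/732, 63/122)
obs 5: x=-1 → posterior Normal(-673/894, 63/149)
obs 6: x=2 → posterior Normal(-349/1056, 63/176)
obs 7: x=4 → posterior Normal(299/1218, 9/29)
obs 8: x=3/2 → posterior Normal(271/690, 63/230)
obs 9: x=4 → posterior Normal(595/771, 63/257)
obs 10: x=9 → posterior Normal(331/213, 63/284)
obs 11: x=1 → posterior Normal(1405/933, 63/311)
obs 12: x=1 → posterior Normal(743/507, 63/338)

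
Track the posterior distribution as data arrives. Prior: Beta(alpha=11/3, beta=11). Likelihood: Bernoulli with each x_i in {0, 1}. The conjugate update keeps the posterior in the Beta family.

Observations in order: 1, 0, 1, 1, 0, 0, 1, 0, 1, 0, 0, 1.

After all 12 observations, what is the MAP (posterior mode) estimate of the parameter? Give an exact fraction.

13/37

obs 1: x=1 → posterior Beta(14/3, 11)
obs 2: x=0 → posterior Beta(14/3, 12)
obs 3: x=1 → posterior Beta(17/3, 12)
obs 4: x=1 → posterior Beta(20/3, 12)
obs 5: x=0 → posterior Beta(20/3, 13)
obs 6: x=0 → posterior Beta(20/3, 14)
obs 7: x=1 → posterior Beta(23/3, 14)
obs 8: x=0 → posterior Beta(23/3, 15)
obs 9: x=1 → posterior Beta(26/3, 15)
obs 10: x=0 → posterior Beta(26/3, 16)
obs 11: x=0 → posterior Beta(26/3, 17)
obs 12: x=1 → posterior Beta(29/3, 17)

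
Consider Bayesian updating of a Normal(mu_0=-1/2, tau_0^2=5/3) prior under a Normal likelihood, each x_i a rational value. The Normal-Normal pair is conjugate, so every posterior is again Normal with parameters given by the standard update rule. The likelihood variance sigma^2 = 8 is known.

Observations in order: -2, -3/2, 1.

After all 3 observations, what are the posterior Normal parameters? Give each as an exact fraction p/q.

obs 1: x=-2 → posterior Normal(-22/29, 40/29)
obs 2: x=-3/2 → posterior Normal(-59/68, 20/17)
obs 3: x=1 → posterior Normal(-49/78, 40/39)

mu_0=-49/78, tau_0^2=40/39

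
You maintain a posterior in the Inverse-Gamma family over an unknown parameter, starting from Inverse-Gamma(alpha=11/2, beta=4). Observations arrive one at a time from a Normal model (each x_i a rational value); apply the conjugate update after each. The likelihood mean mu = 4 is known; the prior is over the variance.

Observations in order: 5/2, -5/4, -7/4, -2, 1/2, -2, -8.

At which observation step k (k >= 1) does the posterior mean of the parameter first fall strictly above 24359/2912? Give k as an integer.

k = 5

obs 1: x=5/2 → posterior Inverse-Gamma(6, 41/8)
obs 2: x=-5/4 → posterior Inverse-Gamma(13/2, 605/32)
obs 3: x=-7/4 → posterior Inverse-Gamma(7, 567/16)
obs 4: x=-2 → posterior Inverse-Gamma(15/2, 855/16)
obs 5: x=1/2 → posterior Inverse-Gamma(8, 953/16)
obs 6: x=-2 → posterior Inverse-Gamma(17/2, 1241/16)
obs 7: x=-8 → posterior Inverse-Gamma(9, 2393/16)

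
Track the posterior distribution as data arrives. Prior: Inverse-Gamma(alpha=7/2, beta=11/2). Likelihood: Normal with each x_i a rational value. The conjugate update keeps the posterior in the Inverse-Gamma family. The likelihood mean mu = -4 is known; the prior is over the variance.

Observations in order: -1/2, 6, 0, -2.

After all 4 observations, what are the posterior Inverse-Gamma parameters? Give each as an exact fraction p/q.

alpha=11/2, beta=573/8

obs 1: x=-1/2 → posterior Inverse-Gamma(4, 93/8)
obs 2: x=6 → posterior Inverse-Gamma(9/2, 493/8)
obs 3: x=0 → posterior Inverse-Gamma(5, 557/8)
obs 4: x=-2 → posterior Inverse-Gamma(11/2, 573/8)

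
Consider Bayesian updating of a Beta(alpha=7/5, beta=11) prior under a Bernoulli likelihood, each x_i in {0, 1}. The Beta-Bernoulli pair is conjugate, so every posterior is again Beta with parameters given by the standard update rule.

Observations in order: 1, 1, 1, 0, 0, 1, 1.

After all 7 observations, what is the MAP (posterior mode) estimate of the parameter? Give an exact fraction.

obs 1: x=1 → posterior Beta(12/5, 11)
obs 2: x=1 → posterior Beta(17/5, 11)
obs 3: x=1 → posterior Beta(22/5, 11)
obs 4: x=0 → posterior Beta(22/5, 12)
obs 5: x=0 → posterior Beta(22/5, 13)
obs 6: x=1 → posterior Beta(27/5, 13)
obs 7: x=1 → posterior Beta(32/5, 13)

9/29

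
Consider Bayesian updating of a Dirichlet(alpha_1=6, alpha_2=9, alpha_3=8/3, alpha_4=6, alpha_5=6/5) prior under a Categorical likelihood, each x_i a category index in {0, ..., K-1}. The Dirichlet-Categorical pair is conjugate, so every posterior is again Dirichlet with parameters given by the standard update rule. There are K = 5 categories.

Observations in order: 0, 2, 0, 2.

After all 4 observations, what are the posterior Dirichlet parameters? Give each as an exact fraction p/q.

obs 1: x=0 → posterior Dirichlet(7, 9, 8/3, 6, 6/5)
obs 2: x=2 → posterior Dirichlet(7, 9, 11/3, 6, 6/5)
obs 3: x=0 → posterior Dirichlet(8, 9, 11/3, 6, 6/5)
obs 4: x=2 → posterior Dirichlet(8, 9, 14/3, 6, 6/5)

alpha_1=8, alpha_2=9, alpha_3=14/3, alpha_4=6, alpha_5=6/5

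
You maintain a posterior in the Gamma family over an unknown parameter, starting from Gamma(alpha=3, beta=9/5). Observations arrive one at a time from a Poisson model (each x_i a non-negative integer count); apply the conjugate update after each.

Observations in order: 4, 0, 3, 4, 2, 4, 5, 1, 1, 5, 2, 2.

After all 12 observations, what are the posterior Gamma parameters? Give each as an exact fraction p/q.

alpha=36, beta=69/5

obs 1: x=4 → posterior Gamma(7, 14/5)
obs 2: x=0 → posterior Gamma(7, 19/5)
obs 3: x=3 → posterior Gamma(10, 24/5)
obs 4: x=4 → posterior Gamma(14, 29/5)
obs 5: x=2 → posterior Gamma(16, 34/5)
obs 6: x=4 → posterior Gamma(20, 39/5)
obs 7: x=5 → posterior Gamma(25, 44/5)
obs 8: x=1 → posterior Gamma(26, 49/5)
obs 9: x=1 → posterior Gamma(27, 54/5)
obs 10: x=5 → posterior Gamma(32, 59/5)
obs 11: x=2 → posterior Gamma(34, 64/5)
obs 12: x=2 → posterior Gamma(36, 69/5)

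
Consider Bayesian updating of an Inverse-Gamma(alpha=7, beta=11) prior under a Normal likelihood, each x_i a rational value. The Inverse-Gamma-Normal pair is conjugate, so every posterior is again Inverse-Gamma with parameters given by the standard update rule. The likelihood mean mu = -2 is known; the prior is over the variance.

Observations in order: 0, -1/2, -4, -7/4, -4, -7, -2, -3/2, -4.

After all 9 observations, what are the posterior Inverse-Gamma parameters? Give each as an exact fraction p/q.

obs 1: x=0 → posterior Inverse-Gamma(15/2, 13)
obs 2: x=-1/2 → posterior Inverse-Gamma(8, 113/8)
obs 3: x=-4 → posterior Inverse-Gamma(17/2, 129/8)
obs 4: x=-7/4 → posterior Inverse-Gamma(9, 517/32)
obs 5: x=-4 → posterior Inverse-Gamma(19/2, 581/32)
obs 6: x=-7 → posterior Inverse-Gamma(10, 981/32)
obs 7: x=-2 → posterior Inverse-Gamma(21/2, 981/32)
obs 8: x=-3/2 → posterior Inverse-Gamma(11, 985/32)
obs 9: x=-4 → posterior Inverse-Gamma(23/2, 1049/32)

alpha=23/2, beta=1049/32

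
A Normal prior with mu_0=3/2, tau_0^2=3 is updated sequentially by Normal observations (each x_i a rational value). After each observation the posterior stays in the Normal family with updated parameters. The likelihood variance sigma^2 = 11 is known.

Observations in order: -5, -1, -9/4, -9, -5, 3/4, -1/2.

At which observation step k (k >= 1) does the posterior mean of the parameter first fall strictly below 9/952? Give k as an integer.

k = 2

obs 1: x=-5 → posterior Normal(3/28, 33/14)
obs 2: x=-1 → posterior Normal(-3/34, 33/17)
obs 3: x=-9/4 → posterior Normal(-33/80, 33/20)
obs 4: x=-9 → posterior Normal(-141/92, 33/23)
obs 5: x=-5 → posterior Normal(-201/104, 33/26)
obs 6: x=3/4 → posterior Normal(-48/29, 33/29)
obs 7: x=-1/2 → posterior Normal(-99/64, 33/32)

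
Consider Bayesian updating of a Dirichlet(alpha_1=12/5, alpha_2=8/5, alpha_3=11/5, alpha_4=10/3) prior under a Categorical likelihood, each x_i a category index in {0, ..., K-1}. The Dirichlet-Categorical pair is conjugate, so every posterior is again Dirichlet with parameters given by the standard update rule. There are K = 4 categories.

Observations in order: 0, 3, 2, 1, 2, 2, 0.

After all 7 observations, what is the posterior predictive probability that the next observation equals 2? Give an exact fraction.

obs 1: x=0 → posterior Dirichlet(17/5, 8/5, 11/5, 10/3)
obs 2: x=3 → posterior Dirichlet(17/5, 8/5, 11/5, 13/3)
obs 3: x=2 → posterior Dirichlet(17/5, 8/5, 16/5, 13/3)
obs 4: x=1 → posterior Dirichlet(17/5, 13/5, 16/5, 13/3)
obs 5: x=2 → posterior Dirichlet(17/5, 13/5, 21/5, 13/3)
obs 6: x=2 → posterior Dirichlet(17/5, 13/5, 26/5, 13/3)
obs 7: x=0 → posterior Dirichlet(22/5, 13/5, 26/5, 13/3)

39/124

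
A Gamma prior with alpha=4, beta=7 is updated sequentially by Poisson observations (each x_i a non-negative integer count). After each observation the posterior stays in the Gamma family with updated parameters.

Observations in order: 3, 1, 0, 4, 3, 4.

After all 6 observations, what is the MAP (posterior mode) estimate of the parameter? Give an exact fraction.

18/13

obs 1: x=3 → posterior Gamma(7, 8)
obs 2: x=1 → posterior Gamma(8, 9)
obs 3: x=0 → posterior Gamma(8, 10)
obs 4: x=4 → posterior Gamma(12, 11)
obs 5: x=3 → posterior Gamma(15, 12)
obs 6: x=4 → posterior Gamma(19, 13)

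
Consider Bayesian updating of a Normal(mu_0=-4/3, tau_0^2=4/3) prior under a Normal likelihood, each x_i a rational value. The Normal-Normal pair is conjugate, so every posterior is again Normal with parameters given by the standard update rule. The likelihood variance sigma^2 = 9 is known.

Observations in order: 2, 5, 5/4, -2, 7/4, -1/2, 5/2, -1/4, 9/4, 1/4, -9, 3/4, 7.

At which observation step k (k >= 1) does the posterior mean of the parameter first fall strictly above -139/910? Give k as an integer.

k = 3

obs 1: x=2 → posterior Normal(-28/31, 36/31)
obs 2: x=5 → posterior Normal(-8/35, 36/35)
obs 3: x=5/4 → posterior Normal(-1/13, 12/13)
obs 4: x=-2 → posterior Normal(-11/43, 36/43)
obs 5: x=7/4 → posterior Normal(-4/47, 36/47)
obs 6: x=-1/2 → posterior Normal(-2/17, 12/17)
obs 7: x=5/2 → posterior Normal(4/55, 36/55)
obs 8: x=-1/4 → posterior Normal(3/59, 36/59)
obs 9: x=9/4 → posterior Normal(4/21, 4/7)
obs 10: x=1/4 → posterior Normal(13/67, 36/67)
obs 11: x=-9 → posterior Normal(-23/71, 36/71)
obs 12: x=3/4 → posterior Normal(-4/15, 12/25)
obs 13: x=7 → posterior Normal(8/79, 36/79)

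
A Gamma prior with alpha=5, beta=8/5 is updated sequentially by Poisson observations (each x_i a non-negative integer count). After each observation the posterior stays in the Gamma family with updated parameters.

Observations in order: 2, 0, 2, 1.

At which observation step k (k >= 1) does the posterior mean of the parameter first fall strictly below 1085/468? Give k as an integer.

k = 2

obs 1: x=2 → posterior Gamma(7, 13/5)
obs 2: x=0 → posterior Gamma(7, 18/5)
obs 3: x=2 → posterior Gamma(9, 23/5)
obs 4: x=1 → posterior Gamma(10, 28/5)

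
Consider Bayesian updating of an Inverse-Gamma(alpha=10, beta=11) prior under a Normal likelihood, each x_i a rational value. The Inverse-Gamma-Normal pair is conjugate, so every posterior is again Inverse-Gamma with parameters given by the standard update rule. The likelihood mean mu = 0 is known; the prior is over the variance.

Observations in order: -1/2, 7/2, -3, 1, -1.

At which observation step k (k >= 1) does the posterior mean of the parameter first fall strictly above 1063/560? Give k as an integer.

k = 3

obs 1: x=-1/2 → posterior Inverse-Gamma(21/2, 89/8)
obs 2: x=7/2 → posterior Inverse-Gamma(11, 69/4)
obs 3: x=-3 → posterior Inverse-Gamma(23/2, 87/4)
obs 4: x=1 → posterior Inverse-Gamma(12, 89/4)
obs 5: x=-1 → posterior Inverse-Gamma(25/2, 91/4)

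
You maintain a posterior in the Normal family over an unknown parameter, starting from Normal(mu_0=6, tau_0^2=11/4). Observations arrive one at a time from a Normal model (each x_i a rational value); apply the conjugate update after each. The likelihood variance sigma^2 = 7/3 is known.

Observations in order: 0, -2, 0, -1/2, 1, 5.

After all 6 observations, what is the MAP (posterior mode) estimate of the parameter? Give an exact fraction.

obs 1: x=0 → posterior Normal(168/61, 77/61)
obs 2: x=-2 → posterior Normal(51/47, 77/94)
obs 3: x=0 → posterior Normal(102/127, 77/127)
obs 4: x=-1/2 → posterior Normal(171/320, 77/160)
obs 5: x=1 → posterior Normal(237/386, 77/193)
obs 6: x=5 → posterior Normal(567/452, 77/226)

567/452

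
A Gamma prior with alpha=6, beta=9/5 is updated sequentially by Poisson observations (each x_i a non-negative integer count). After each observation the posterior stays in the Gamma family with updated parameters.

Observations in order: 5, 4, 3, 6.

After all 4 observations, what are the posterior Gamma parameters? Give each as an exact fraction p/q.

obs 1: x=5 → posterior Gamma(11, 14/5)
obs 2: x=4 → posterior Gamma(15, 19/5)
obs 3: x=3 → posterior Gamma(18, 24/5)
obs 4: x=6 → posterior Gamma(24, 29/5)

alpha=24, beta=29/5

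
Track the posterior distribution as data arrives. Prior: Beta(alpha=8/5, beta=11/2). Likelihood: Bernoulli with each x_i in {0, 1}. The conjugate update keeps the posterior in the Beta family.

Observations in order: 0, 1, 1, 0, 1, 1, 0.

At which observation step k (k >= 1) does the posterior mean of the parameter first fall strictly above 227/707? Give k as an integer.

obs 1: x=0 → posterior Beta(8/5, 13/2)
obs 2: x=1 → posterior Beta(13/5, 13/2)
obs 3: x=1 → posterior Beta(18/5, 13/2)
obs 4: x=0 → posterior Beta(18/5, 15/2)
obs 5: x=1 → posterior Beta(23/5, 15/2)
obs 6: x=1 → posterior Beta(28/5, 15/2)
obs 7: x=0 → posterior Beta(28/5, 17/2)

k = 3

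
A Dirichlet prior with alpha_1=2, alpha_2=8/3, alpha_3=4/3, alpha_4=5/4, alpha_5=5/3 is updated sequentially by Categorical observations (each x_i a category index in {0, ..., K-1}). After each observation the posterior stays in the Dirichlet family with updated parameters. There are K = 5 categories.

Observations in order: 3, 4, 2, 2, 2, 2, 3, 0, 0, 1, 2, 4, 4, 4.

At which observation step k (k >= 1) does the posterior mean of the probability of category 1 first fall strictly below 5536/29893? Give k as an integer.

k = 6

obs 1: x=3 → posterior Dirichlet(2, 8/3, 4/3, 9/4, 5/3)
obs 2: x=4 → posterior Dirichlet(2, 8/3, 4/3, 9/4, 8/3)
obs 3: x=2 → posterior Dirichlet(2, 8/3, 7/3, 9/4, 8/3)
obs 4: x=2 → posterior Dirichlet(2, 8/3, 10/3, 9/4, 8/3)
obs 5: x=2 → posterior Dirichlet(2, 8/3, 13/3, 9/4, 8/3)
obs 6: x=2 → posterior Dirichlet(2, 8/3, 16/3, 9/4, 8/3)
obs 7: x=3 → posterior Dirichlet(2, 8/3, 16/3, 13/4, 8/3)
obs 8: x=0 → posterior Dirichlet(3, 8/3, 16/3, 13/4, 8/3)
obs 9: x=0 → posterior Dirichlet(4, 8/3, 16/3, 13/4, 8/3)
obs 10: x=1 → posterior Dirichlet(4, 11/3, 16/3, 13/4, 8/3)
obs 11: x=2 → posterior Dirichlet(4, 11/3, 19/3, 13/4, 8/3)
obs 12: x=4 → posterior Dirichlet(4, 11/3, 19/3, 13/4, 11/3)
obs 13: x=4 → posterior Dirichlet(4, 11/3, 19/3, 13/4, 14/3)
obs 14: x=4 → posterior Dirichlet(4, 11/3, 19/3, 13/4, 17/3)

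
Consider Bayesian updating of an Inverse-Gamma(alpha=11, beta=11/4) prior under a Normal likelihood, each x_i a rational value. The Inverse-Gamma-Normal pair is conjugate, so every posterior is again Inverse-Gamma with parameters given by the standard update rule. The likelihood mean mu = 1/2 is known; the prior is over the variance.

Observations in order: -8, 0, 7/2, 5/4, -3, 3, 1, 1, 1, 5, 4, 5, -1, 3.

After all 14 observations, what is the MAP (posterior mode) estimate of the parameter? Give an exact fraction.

obs 1: x=-8 → posterior Inverse-Gamma(23/2, 311/8)
obs 2: x=0 → posterior Inverse-Gamma(12, 39)
obs 3: x=7/2 → posterior Inverse-Gamma(25/2, 87/2)
obs 4: x=5/4 → posterior Inverse-Gamma(13, 1401/32)
obs 5: x=-3 → posterior Inverse-Gamma(27/2, 1597/32)
obs 6: x=3 → posterior Inverse-Gamma(14, 1697/32)
obs 7: x=1 → posterior Inverse-Gamma(29/2, 1701/32)
obs 8: x=1 → posterior Inverse-Gamma(15, 1705/32)
obs 9: x=1 → posterior Inverse-Gamma(31/2, 1709/32)
obs 10: x=5 → posterior Inverse-Gamma(16, 2033/32)
obs 11: x=4 → posterior Inverse-Gamma(33/2, 2229/32)
obs 12: x=5 → posterior Inverse-Gamma(17, 2553/32)
obs 13: x=-1 → posterior Inverse-Gamma(35/2, 2589/32)
obs 14: x=3 → posterior Inverse-Gamma(18, 2689/32)

2689/608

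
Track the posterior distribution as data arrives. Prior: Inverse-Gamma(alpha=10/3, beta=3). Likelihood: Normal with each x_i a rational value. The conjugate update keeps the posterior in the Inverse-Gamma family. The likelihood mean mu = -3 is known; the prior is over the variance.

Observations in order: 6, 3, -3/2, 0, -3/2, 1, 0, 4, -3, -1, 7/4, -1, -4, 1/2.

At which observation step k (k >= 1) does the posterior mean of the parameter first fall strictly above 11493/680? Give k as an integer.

obs 1: x=6 → posterior Inverse-Gamma(23/6, 87/2)
obs 2: x=3 → posterior Inverse-Gamma(13/3, 123/2)
obs 3: x=-3/2 → posterior Inverse-Gamma(29/6, 501/8)
obs 4: x=0 → posterior Inverse-Gamma(16/3, 537/8)
obs 5: x=-3/2 → posterior Inverse-Gamma(35/6, 273/4)
obs 6: x=1 → posterior Inverse-Gamma(19/3, 305/4)
obs 7: x=0 → posterior Inverse-Gamma(41/6, 323/4)
obs 8: x=4 → posterior Inverse-Gamma(22/3, 421/4)
obs 9: x=-3 → posterior Inverse-Gamma(47/6, 421/4)
obs 10: x=-1 → posterior Inverse-Gamma(25/3, 429/4)
obs 11: x=7/4 → posterior Inverse-Gamma(53/6, 3793/32)
obs 12: x=-1 → posterior Inverse-Gamma(28/3, 3857/32)
obs 13: x=-4 → posterior Inverse-Gamma(59/6, 3873/32)
obs 14: x=1/2 → posterior Inverse-Gamma(31/3, 4069/32)

k = 2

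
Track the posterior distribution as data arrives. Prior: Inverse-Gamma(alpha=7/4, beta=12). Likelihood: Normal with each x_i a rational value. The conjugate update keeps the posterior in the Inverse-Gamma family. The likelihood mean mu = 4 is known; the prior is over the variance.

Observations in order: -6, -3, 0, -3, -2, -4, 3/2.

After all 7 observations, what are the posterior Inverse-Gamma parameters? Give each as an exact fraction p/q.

alpha=21/4, beta=1377/8

obs 1: x=-6 → posterior Inverse-Gamma(9/4, 62)
obs 2: x=-3 → posterior Inverse-Gamma(11/4, 173/2)
obs 3: x=0 → posterior Inverse-Gamma(13/4, 189/2)
obs 4: x=-3 → posterior Inverse-Gamma(15/4, 119)
obs 5: x=-2 → posterior Inverse-Gamma(17/4, 137)
obs 6: x=-4 → posterior Inverse-Gamma(19/4, 169)
obs 7: x=3/2 → posterior Inverse-Gamma(21/4, 1377/8)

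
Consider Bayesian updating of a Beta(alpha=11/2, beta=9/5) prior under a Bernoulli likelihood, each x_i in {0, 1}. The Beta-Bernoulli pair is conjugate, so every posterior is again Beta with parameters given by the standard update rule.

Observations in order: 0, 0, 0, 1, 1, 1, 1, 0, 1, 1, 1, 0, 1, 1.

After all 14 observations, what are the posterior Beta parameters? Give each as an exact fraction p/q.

alpha=29/2, beta=34/5

obs 1: x=0 → posterior Beta(11/2, 14/5)
obs 2: x=0 → posterior Beta(11/2, 19/5)
obs 3: x=0 → posterior Beta(11/2, 24/5)
obs 4: x=1 → posterior Beta(13/2, 24/5)
obs 5: x=1 → posterior Beta(15/2, 24/5)
obs 6: x=1 → posterior Beta(17/2, 24/5)
obs 7: x=1 → posterior Beta(19/2, 24/5)
obs 8: x=0 → posterior Beta(19/2, 29/5)
obs 9: x=1 → posterior Beta(21/2, 29/5)
obs 10: x=1 → posterior Beta(23/2, 29/5)
obs 11: x=1 → posterior Beta(25/2, 29/5)
obs 12: x=0 → posterior Beta(25/2, 34/5)
obs 13: x=1 → posterior Beta(27/2, 34/5)
obs 14: x=1 → posterior Beta(29/2, 34/5)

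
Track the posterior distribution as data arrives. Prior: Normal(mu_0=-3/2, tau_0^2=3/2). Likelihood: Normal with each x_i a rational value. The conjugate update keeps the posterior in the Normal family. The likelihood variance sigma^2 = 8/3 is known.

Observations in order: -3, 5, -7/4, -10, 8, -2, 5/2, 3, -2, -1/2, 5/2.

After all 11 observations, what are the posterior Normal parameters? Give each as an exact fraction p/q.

obs 1: x=-3 → posterior Normal(-51/25, 24/25)
obs 2: x=5 → posterior Normal(-3/17, 12/17)
obs 3: x=-7/4 → posterior Normal(-87/172, 24/43)
obs 4: x=-10 → posterior Normal(-447/208, 6/13)
obs 5: x=8 → posterior Normal(-159/244, 24/61)
obs 6: x=-2 → posterior Normal(-33/40, 12/35)
obs 7: x=5/2 → posterior Normal(-141/316, 24/79)
obs 8: x=3 → posterior Normal(-3/32, 3/11)
obs 9: x=-2 → posterior Normal(-105/388, 24/97)
obs 10: x=-1/2 → posterior Normal(-123/424, 12/53)
obs 11: x=5/2 → posterior Normal(-33/460, 24/115)

mu_0=-33/460, tau_0^2=24/115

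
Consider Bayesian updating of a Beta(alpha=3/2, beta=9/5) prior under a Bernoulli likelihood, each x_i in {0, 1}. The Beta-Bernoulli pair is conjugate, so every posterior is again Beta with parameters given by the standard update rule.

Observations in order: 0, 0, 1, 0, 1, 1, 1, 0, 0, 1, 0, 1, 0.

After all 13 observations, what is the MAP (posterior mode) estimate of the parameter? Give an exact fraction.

obs 1: x=0 → posterior Beta(3/2, 14/5)
obs 2: x=0 → posterior Beta(3/2, 19/5)
obs 3: x=1 → posterior Beta(5/2, 19/5)
obs 4: x=0 → posterior Beta(5/2, 24/5)
obs 5: x=1 → posterior Beta(7/2, 24/5)
obs 6: x=1 → posterior Beta(9/2, 24/5)
obs 7: x=1 → posterior Beta(11/2, 24/5)
obs 8: x=0 → posterior Beta(11/2, 29/5)
obs 9: x=0 → posterior Beta(11/2, 34/5)
obs 10: x=1 → posterior Beta(13/2, 34/5)
obs 11: x=0 → posterior Beta(13/2, 39/5)
obs 12: x=1 → posterior Beta(15/2, 39/5)
obs 13: x=0 → posterior Beta(15/2, 44/5)

5/11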